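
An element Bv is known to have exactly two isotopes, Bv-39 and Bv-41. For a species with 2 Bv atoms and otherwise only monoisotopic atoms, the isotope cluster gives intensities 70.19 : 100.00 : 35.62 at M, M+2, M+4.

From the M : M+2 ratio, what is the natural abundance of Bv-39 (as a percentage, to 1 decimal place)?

58.4%

Let p = fractional abundance of Bv-39. I(M+2)/I(M) = [C(2,1)·p^1·(1−p)] / p^2 = 2·(1−p)/p = 100.00/70.19 = 1.4247
(1−p)/p = 1.4247/2 = 0.7124  ⇒  p = 1/(1 + 0.7124) = 0.5840
Bv-39: 58.4%, Bv-41: 41.6%.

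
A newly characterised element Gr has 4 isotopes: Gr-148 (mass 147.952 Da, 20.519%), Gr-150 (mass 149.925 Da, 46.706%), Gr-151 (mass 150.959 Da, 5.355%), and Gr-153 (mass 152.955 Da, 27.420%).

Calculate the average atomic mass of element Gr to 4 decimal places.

The abundance-weighted mean is 0.20519 × 147.952 + 0.46706 × 149.925 + 0.05355 × 150.959 + 0.27420 × 152.955
= 30.35827 + 70.02397 + 8.08385 + 41.94026 = 150.40635 Da

150.4064 Da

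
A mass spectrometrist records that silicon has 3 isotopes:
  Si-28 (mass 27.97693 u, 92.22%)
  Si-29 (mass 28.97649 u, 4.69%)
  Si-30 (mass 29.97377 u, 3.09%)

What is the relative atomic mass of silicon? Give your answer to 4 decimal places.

28.0855 u

The abundance-weighted mean is 0.9222 × 27.97693 + 0.0469 × 28.97649 + 0.0309 × 29.97377
= 25.800325 + 1.358997 + 0.926189 = 28.085511 u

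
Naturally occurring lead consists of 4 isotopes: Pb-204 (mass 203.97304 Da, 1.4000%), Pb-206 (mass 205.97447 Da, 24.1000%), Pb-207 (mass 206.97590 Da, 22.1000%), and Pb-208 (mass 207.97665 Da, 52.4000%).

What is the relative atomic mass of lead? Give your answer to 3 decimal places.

207.217 Da

Ar = Σ fᵢ·mᵢ = 0.014000 × 203.97304 + 0.241000 × 205.97447 + 0.221000 × 206.97590 + 0.524000 × 207.97665
= 2.855623 + 49.639847 + 45.741674 + 108.979765 = 207.216909 Da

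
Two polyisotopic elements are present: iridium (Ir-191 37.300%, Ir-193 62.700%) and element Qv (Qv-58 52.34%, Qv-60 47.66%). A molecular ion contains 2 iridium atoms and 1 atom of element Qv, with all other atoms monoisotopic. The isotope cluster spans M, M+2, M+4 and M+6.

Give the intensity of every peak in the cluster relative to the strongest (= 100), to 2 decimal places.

Iridium pattern (n=2): 0.139129 : 0.467742 : 0.393129
Element Qv pattern (n=1): 0.5234 : 0.4766
Convolve the two distributions (both contribute in 2-u steps):
  M: 0.139129×0.5234 = 0.072820
  M+2: 0.139129×0.4766 + 0.467742×0.5234 = 0.311125
  M+4: 0.467742×0.4766 + 0.393129×0.5234 = 0.428690
  M+6: 0.393129×0.4766 = 0.187365
Scale to base peak (0.428690) = 100: 16.99 : 72.58 : 100.00 : 43.71

16.99 : 72.58 : 100.00 : 43.71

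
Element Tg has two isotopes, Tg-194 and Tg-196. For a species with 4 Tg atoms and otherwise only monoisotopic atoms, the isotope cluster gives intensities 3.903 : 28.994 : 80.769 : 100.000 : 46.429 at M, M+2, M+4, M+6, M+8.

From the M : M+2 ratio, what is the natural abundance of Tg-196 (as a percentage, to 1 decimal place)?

Write p for the Tg-194 fraction. I(M+2)/I(M) = [C(4,1)·p^3·(1−p)] / p^4 = 4·(1−p)/p = 28.994/3.903 = 7.4286
(1−p)/p = 7.4286/4 = 1.8572  ⇒  p = 1/(1 + 1.8572) = 0.3500
Tg-194: 35.0%, Tg-196: 65.0%.

65.0%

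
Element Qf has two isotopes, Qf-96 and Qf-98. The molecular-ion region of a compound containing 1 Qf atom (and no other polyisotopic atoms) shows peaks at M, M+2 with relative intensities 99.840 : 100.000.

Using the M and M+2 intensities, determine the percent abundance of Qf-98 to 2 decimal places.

50.04%

Write p for the Qf-96 fraction. I(M+2)/I(M) = [C(1,1)·p^0·(1−p)] / p^1 = 1·(1−p)/p = 100.000/99.840 = 1.0016
(1−p)/p = 1.0016/1 = 1.0016  ⇒  p = 1/(1 + 1.0016) = 0.4996
Qf-96: 49.96%, Qf-98: 50.04%.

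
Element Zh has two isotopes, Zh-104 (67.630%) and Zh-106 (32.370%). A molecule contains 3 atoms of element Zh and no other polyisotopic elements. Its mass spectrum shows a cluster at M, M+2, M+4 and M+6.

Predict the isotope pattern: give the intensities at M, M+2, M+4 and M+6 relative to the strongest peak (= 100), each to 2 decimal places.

69.64 : 100.00 : 47.86 : 7.64

Each Zh atom is independently Zh-104 (p = 0.67630) or Zh-106 (q = 0.32370); the cluster is the binomial expansion (p + q)^3.
P(M) = 0.67630^3 = 0.309327
P(M+2) = 3 × 0.67630^2 × 0.32370^1 = 0.444163
P(M+4) = 3 × 0.67630^1 × 0.32370^2 = 0.212592
P(M+6) = 0.32370^3 = 0.033918
The M+2 peak is largest (0.444163); scaling to 100 gives 69.64 : 100.00 : 47.86 : 7.64.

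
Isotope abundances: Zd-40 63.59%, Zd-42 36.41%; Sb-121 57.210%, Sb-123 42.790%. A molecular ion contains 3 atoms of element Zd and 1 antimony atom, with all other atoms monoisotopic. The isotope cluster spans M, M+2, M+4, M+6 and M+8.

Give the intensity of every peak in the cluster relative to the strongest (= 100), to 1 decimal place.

40.6 : 100.0 : 92.0 : 37.4 : 5.7

Element Zd pattern (n=3): 0.25713813 : 0.44169205 : 0.25290152 : 0.0482683
Antimony pattern (n=1): 0.5721 : 0.4279
Convolve the two distributions (both contribute in 2-u steps):
  M: 0.25713813×0.5721 = 0.147109
  M+2: 0.25713813×0.4279 + 0.44169205×0.5721 = 0.362721
  M+4: 0.44169205×0.4279 + 0.25290152×0.5721 = 0.333685
  M+6: 0.25290152×0.4279 + 0.0482683×0.5721 = 0.135831
  M+8: 0.0482683×0.4279 = 0.020654
Scale to base peak (0.362721) = 100: 40.6 : 100.0 : 92.0 : 37.4 : 5.7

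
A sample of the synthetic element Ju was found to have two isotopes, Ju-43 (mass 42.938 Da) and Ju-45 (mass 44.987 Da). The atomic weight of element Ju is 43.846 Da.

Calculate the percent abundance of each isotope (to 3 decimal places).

Ju-43: 55.686%, Ju-45: 44.314%

With x = fraction of Ju-43 (so Ju-45 is 1 − x):
42.938·x + 44.987·(1 − x) = 43.846
(42.938 − 44.987)·x = 43.846 − 44.987
x = -1.141 / -2.049 = 0.55686 → 55.686% Ju-43, 44.314% Ju-45.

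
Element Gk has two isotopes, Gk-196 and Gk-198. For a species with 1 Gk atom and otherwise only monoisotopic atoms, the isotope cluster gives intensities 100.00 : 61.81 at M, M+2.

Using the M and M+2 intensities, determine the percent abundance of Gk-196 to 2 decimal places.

Write p for the Gk-196 fraction. I(M+2)/I(M) = [C(1,1)·p^0·(1−p)] / p^1 = 1·(1−p)/p = 61.81/100.00 = 0.6181
(1−p)/p = 0.6181/1 = 0.6181  ⇒  p = 1/(1 + 0.6181) = 0.6180
Gk-196: 61.80%, Gk-198: 38.20%.

61.80%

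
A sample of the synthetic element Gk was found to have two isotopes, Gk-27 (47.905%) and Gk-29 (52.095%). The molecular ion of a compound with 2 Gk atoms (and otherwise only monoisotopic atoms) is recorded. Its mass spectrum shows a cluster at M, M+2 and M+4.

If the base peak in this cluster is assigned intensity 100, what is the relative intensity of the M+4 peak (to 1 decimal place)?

54.4

Term probabilities: M 0.2295, M+2 0.4991, M+4 0.2714. Base peak = M+2.
P(M+2) = C(2,1) × 0.47905^1 × 0.52095^1 = 2 × 0.47905 × 0.52095 = 0.499122 (base)
P(M+4) = C(2,2) × 0.47905^0 × 0.52095^2 = 1 × 1.0000 × 0.2713889 = 0.271389
Relative intensity = 0.271389 / 0.499122 × 100 = 54.4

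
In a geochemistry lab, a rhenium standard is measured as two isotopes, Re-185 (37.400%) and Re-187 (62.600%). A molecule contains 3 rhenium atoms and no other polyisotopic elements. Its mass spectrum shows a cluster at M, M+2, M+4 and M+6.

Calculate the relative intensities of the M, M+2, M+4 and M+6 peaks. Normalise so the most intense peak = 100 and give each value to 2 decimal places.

The 3 Re atoms are independent, so intensities follow the terms of (0.37400 + 0.62600)^3.
P(M) = 0.37400^3 = 0.052314
P(M+2) = 3 × 0.37400^2 × 0.62600^1 = 0.262687
P(M+4) = 3 × 0.37400^1 × 0.62600^2 = 0.439685
P(M+6) = 0.62600^3 = 0.245314
The M+4 peak is largest (0.439685); scaling to 100 gives 11.90 : 59.74 : 100.00 : 55.79.

11.90 : 59.74 : 100.00 : 55.79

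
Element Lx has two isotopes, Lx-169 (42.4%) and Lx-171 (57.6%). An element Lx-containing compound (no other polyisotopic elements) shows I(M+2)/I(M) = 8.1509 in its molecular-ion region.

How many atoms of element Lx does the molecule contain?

The M+2/M ratio from n Lx atoms is n · q/p = n · 0.576/0.424.
n = 8.1509 × 0.424/0.576 = 6.00 ≈ 6

6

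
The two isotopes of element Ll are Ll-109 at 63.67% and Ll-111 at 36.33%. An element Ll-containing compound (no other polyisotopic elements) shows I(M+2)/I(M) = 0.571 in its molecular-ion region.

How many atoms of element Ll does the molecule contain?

With n Ll atoms, P(M+2)/P(M) = C(n,1)·p^(n−1)q / p^n = n·q/p = n · 0.3633/0.6367.
n = 0.571 × 0.6367/0.3633 = 1.00 ≈ 1

1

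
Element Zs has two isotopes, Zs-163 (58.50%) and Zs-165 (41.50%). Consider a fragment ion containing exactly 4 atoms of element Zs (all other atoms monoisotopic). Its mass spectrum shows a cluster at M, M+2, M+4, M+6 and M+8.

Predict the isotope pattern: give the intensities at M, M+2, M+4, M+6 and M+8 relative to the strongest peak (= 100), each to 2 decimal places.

Each Zs atom is independently Zs-163 (p = 0.5850) or Zs-165 (q = 0.4150); the cluster is the binomial expansion (p + q)^4.
P(M) = 0.5850^4 = 0.117118
P(M+2) = 4 × 0.5850^3 × 0.4150^1 = 0.332335
P(M+4) = 6 × 0.5850^2 × 0.4150^2 = 0.353638
P(M+6) = 4 × 0.5850^1 × 0.4150^3 = 0.167248
P(M+8) = 0.4150^4 = 0.029661
The M+4 peak is largest (0.353638); scaling to 100 gives 33.12 : 93.98 : 100.00 : 47.29 : 8.39.

33.12 : 93.98 : 100.00 : 47.29 : 8.39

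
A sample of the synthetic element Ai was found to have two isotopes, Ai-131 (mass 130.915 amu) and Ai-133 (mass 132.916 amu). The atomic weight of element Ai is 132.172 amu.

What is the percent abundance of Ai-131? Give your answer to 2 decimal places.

Writing the weighted mean with unknown fraction x of Ai-131:
130.915·x + 132.916·(1 − x) = 132.172
(130.915 − 132.916)·x = 132.172 − 132.916
x = -0.744 / -2.001 = 0.37181 → 37.18% Ai-131, 62.82% Ai-133.

37.18%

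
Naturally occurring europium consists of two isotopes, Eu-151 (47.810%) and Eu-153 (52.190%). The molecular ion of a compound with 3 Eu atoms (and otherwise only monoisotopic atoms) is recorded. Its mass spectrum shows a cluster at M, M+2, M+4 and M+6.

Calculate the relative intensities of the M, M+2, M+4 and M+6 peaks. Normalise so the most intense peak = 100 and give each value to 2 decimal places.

Expanding (0.47810 + 0.52190)^3:
P(M) = 0.47810^3 = 0.109284
P(M+2) = 3 × 0.47810^2 × 0.52190^1 = 0.357887
P(M+4) = 3 × 0.47810^1 × 0.52190^2 = 0.390674
P(M+6) = 0.52190^3 = 0.142155
The M+4 peak is largest (0.390674); scaling to 100 gives 27.97 : 91.61 : 100.00 : 36.39.

27.97 : 91.61 : 100.00 : 36.39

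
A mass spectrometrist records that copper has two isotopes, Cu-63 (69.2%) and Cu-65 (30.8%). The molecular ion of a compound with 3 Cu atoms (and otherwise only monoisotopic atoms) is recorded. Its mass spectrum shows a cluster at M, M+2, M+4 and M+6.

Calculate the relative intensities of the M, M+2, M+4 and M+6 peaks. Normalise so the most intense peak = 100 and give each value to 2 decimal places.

Each Cu atom is independently Cu-63 (p = 0.692) or Cu-65 (q = 0.308); the cluster is the binomial expansion (p + q)^3.
P(M) = 0.692^3 = 0.331374
P(M+2) = 3 × 0.692^2 × 0.308^1 = 0.442470
P(M+4) = 3 × 0.692^1 × 0.308^2 = 0.196938
P(M+6) = 0.308^3 = 0.029218
The M+2 peak is largest (0.442470); scaling to 100 gives 74.89 : 100.00 : 44.51 : 6.60.

74.89 : 100.00 : 44.51 : 6.60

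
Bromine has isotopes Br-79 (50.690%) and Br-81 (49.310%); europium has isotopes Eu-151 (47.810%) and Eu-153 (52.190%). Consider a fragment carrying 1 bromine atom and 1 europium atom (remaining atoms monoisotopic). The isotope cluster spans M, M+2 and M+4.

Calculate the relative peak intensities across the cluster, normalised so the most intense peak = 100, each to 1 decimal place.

Bromine pattern (n=1): 0.5069 : 0.4931
Europium pattern (n=1): 0.4781 : 0.5219
Convolve the two distributions (both contribute in 2-u steps):
  M: 0.5069×0.4781 = 0.242349
  M+2: 0.5069×0.5219 + 0.4931×0.4781 = 0.500302
  M+4: 0.4931×0.5219 = 0.257349
Scale to base peak (0.500302) = 100: 48.4 : 100.0 : 51.4

48.4 : 100.0 : 51.4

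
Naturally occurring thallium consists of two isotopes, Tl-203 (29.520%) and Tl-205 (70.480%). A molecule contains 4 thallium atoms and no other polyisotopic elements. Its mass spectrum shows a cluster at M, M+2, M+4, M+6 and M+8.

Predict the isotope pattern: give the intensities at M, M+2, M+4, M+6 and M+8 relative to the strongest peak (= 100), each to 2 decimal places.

Expanding (0.29520 + 0.70480)^4:
P(M) = 0.29520^4 = 0.007594
P(M+2) = 4 × 0.29520^3 × 0.70480^1 = 0.072523
P(M+4) = 6 × 0.29520^2 × 0.70480^2 = 0.259726
P(M+6) = 4 × 0.29520^1 × 0.70480^3 = 0.413403
P(M+8) = 0.70480^4 = 0.246754
The M+6 peak is largest (0.413403); scaling to 100 gives 1.84 : 17.54 : 62.83 : 100.00 : 59.69.

1.84 : 17.54 : 62.83 : 100.00 : 59.69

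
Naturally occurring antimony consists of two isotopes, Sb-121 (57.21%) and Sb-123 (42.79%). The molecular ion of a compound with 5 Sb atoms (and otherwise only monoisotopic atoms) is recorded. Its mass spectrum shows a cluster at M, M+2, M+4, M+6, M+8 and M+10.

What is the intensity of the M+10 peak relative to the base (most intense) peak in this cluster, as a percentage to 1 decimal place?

4.2%

Term probabilities: M 0.0613, M+2 0.2292, M+4 0.3428, M+6 0.2564, M+8 0.0959, M+10 0.0143. Base peak = M+4.
P(M+4) = C(5,2) × 0.5721^3 × 0.4279^2 = 10 × 0.18724742 × 0.18309841 = 0.342847 (base)
P(M+10) = C(5,5) × 0.5721^0 × 0.4279^5 = 1 × 1.0000 × 0.01434536 = 0.014345
Relative intensity = 0.014345 / 0.342847 × 100 = 4.2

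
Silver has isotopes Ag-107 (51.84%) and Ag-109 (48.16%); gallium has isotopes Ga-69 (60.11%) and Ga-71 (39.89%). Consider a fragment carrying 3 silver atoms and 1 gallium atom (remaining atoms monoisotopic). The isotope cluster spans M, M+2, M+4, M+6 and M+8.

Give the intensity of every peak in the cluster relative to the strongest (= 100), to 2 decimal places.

22.53 : 77.74 : 100.00 : 56.77 : 11.99

Silver pattern (n=3): 0.13931407 : 0.38827347 : 0.36071085 : 0.11170161
Gallium pattern (n=1): 0.6011 : 0.3989
Convolve the two distributions (both contribute in 2-u steps):
  M: 0.13931407×0.6011 = 0.083742
  M+2: 0.13931407×0.3989 + 0.38827347×0.6011 = 0.288964
  M+4: 0.38827347×0.3989 + 0.36071085×0.6011 = 0.371706
  M+6: 0.36071085×0.3989 + 0.11170161×0.6011 = 0.211031
  M+8: 0.11170161×0.3989 = 0.044558
Scale to base peak (0.371706) = 100: 22.53 : 77.74 : 100.00 : 56.77 : 11.99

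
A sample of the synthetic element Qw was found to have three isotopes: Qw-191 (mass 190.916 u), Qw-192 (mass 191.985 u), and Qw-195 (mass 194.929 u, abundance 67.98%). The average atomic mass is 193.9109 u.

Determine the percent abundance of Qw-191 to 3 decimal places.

7.056%

The remaining 32.02% is split between Qw-191 (fraction x) and Qw-192 (fraction 0.3202 − x).
Substituting: 190.916x + 191.985(0.3202 − x) = 61.3981658
(190.916 − 191.985)x = -0.0754312  ⇒  x = 0.07056, y = 0.24964
Qw-191: 7.056%, Qw-192: 24.964%.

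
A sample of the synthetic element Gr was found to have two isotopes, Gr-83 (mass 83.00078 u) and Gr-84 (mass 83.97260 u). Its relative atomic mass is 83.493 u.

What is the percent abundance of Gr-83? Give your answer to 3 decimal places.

Let x be the fractional abundance of Gr-83; then Gr-84 has abundance 1 − x.
83.00078·x + 83.97260·(1 − x) = 83.493
(83.00078 − 83.97260)·x = 83.493 − 83.97260
x = -0.47960 / -0.97182 = 0.49351 → 49.351% Gr-83, 50.649% Gr-84.

49.351%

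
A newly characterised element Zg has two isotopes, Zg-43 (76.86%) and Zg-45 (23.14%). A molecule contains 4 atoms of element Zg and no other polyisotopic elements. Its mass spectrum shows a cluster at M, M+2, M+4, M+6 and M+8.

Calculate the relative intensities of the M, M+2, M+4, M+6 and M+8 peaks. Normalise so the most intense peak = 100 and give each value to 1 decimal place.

83.0 : 100.0 : 45.2 : 9.1 : 0.7

Each Zg atom is independently Zg-43 (p = 0.7686) or Zg-45 (q = 0.2314); the cluster is the binomial expansion (p + q)^4.
P(M) = 0.7686^4 = 0.348981
P(M+2) = 4 × 0.7686^3 × 0.2314^1 = 0.420266
P(M+4) = 6 × 0.7686^2 × 0.2314^2 = 0.189792
P(M+6) = 4 × 0.7686^1 × 0.2314^3 = 0.038093
P(M+8) = 0.2314^4 = 0.002867
The M+2 peak is largest (0.420266); scaling to 100 gives 83.0 : 100.0 : 45.2 : 9.1 : 0.7.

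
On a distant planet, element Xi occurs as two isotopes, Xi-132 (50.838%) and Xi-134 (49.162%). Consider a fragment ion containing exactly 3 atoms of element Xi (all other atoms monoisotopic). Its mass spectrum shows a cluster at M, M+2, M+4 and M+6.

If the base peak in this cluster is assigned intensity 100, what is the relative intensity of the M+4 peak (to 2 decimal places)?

96.70

(0.50838 + 0.49162)^3 gives M 0.1314, M+2 0.3812, M+4 0.3686, M+6 0.1188; the largest is M+2.
P(M+2) = C(3,1) × 0.50838^2 × 0.49162^1 = 3 × 0.25845022 × 0.49162 = 0.381178 (base)
P(M+4) = C(3,2) × 0.50838^1 × 0.49162^2 = 3 × 0.50838 × 0.24169022 = 0.368611
Relative intensity = 0.368611 / 0.381178 × 100 = 96.70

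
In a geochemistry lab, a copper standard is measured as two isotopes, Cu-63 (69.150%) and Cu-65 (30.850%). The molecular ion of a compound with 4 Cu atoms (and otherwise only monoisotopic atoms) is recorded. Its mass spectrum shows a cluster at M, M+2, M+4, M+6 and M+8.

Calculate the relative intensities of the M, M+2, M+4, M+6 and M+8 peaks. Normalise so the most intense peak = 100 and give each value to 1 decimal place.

Expanding (0.69150 + 0.30850)^4:
P(M) = 0.69150^4 = 0.228649
P(M+2) = 4 × 0.69150^3 × 0.30850^1 = 0.408030
P(M+4) = 6 × 0.69150^2 × 0.30850^2 = 0.273052
P(M+6) = 4 × 0.69150^1 × 0.30850^3 = 0.081212
P(M+8) = 0.30850^4 = 0.009058
The M+2 peak is largest (0.408030); scaling to 100 gives 56.0 : 100.0 : 66.9 : 19.9 : 2.2.

56.0 : 100.0 : 66.9 : 19.9 : 2.2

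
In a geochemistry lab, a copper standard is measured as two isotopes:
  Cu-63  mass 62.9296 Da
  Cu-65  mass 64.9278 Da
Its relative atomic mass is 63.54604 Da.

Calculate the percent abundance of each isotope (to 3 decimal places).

Writing the weighted mean with unknown fraction x of Cu-63:
62.9296·x + 64.9278·(1 − x) = 63.54604
(62.9296 − 64.9278)·x = 63.54604 − 64.9278
x = -1.38176 / -1.9982 = 0.69150 → 69.150% Cu-63, 30.850% Cu-65.

Cu-63: 69.150%, Cu-65: 30.850%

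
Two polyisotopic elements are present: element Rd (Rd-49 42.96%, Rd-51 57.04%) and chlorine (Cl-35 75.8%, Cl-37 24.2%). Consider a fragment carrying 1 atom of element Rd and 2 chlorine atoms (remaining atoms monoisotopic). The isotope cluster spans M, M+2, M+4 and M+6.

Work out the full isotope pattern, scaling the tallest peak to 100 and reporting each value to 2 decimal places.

Element Rd pattern (n=1): 0.4296 : 0.5704
Chlorine pattern (n=2): 0.574564 : 0.366872 : 0.058564
Convolve the two distributions (both contribute in 2-u steps):
  M: 0.4296×0.574564 = 0.246833
  M+2: 0.4296×0.366872 + 0.5704×0.574564 = 0.485340
  M+4: 0.4296×0.058564 + 0.5704×0.366872 = 0.234423
  M+6: 0.5704×0.058564 = 0.033405
Scale to base peak (0.485340) = 100: 50.86 : 100.00 : 48.30 : 6.88

50.86 : 100.00 : 48.30 : 6.88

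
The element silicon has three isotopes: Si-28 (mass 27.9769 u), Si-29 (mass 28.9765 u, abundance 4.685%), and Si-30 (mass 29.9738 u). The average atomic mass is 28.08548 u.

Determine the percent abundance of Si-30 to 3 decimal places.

Let x and y be the fractions of Si-28 and Si-30. Then x + y = 1 − 0.04685 = 0.95315 and 27.9769x + 29.9738y = 28.08548 − 0.04685×28.9765 = 26.727930975.
Substituting: 27.9769x + 29.9738(0.95315 − x) = 26.727930975
(27.9769 − 29.9738)x = -1.841596495  ⇒  x = 0.92223, y = 0.03092
Si-28: 92.223%, Si-30: 3.092%.

3.092%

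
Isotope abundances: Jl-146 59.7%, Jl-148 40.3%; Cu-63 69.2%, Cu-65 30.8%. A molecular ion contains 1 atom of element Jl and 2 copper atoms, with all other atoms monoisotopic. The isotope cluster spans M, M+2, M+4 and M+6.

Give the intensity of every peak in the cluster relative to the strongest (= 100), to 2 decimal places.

63.89 : 100.00 : 51.05 : 8.54

Element Jl pattern (n=1): 0.5970 : 0.4030
Copper pattern (n=2): 0.478864 : 0.426272 : 0.094864
Convolve the two distributions (both contribute in 2-u steps):
  M: 0.5970×0.478864 = 0.285882
  M+2: 0.5970×0.426272 + 0.4030×0.478864 = 0.447467
  M+4: 0.5970×0.094864 + 0.4030×0.426272 = 0.228421
  M+6: 0.4030×0.094864 = 0.038230
Scale to base peak (0.447467) = 100: 63.89 : 100.00 : 51.05 : 8.54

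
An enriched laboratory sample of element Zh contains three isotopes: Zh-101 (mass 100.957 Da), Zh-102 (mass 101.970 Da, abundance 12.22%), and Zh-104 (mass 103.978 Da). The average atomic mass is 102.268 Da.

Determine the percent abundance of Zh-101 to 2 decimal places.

The remaining 87.78% is split between Zh-101 (fraction x) and Zh-104 (fraction 0.8778 − x).
Substituting: 100.957x + 103.978(0.8778 − x) = 89.807266
(100.957 − 103.978)x = -1.4646224  ⇒  x = 0.48481, y = 0.39299
Zh-101: 48.48%, Zh-104: 39.30%.

48.48%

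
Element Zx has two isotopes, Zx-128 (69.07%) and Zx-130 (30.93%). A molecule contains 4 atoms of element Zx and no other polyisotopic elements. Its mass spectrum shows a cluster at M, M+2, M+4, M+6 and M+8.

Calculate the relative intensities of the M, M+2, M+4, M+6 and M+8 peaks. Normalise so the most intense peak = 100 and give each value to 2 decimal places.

55.83 : 100.00 : 67.17 : 20.05 : 2.24

The 4 Zx atoms are independent, so intensities follow the terms of (0.6907 + 0.3093)^4.
P(M) = 0.6907^4 = 0.227592
P(M+2) = 4 × 0.6907^3 × 0.3093^1 = 0.407670
P(M+4) = 6 × 0.6907^2 × 0.3093^2 = 0.273836
P(M+6) = 4 × 0.6907^1 × 0.3093^3 = 0.081750
P(M+8) = 0.3093^4 = 0.009152
The M+2 peak is largest (0.407670); scaling to 100 gives 55.83 : 100.00 : 67.17 : 20.05 : 2.24.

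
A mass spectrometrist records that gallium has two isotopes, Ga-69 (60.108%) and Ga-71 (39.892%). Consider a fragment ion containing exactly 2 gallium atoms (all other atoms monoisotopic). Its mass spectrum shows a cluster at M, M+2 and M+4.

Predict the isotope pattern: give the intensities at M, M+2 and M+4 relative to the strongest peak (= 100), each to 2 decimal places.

75.34 : 100.00 : 33.18

Each Ga atom is independently Ga-69 (p = 0.60108) or Ga-71 (q = 0.39892); the cluster is the binomial expansion (p + q)^2.
P(M) = 0.60108^2 = 0.361297
P(M+2) = 2 × 0.60108^1 × 0.39892^1 = 0.479566
P(M+4) = 0.39892^2 = 0.159137
The M+2 peak is largest (0.479566); scaling to 100 gives 75.34 : 100.00 : 33.18.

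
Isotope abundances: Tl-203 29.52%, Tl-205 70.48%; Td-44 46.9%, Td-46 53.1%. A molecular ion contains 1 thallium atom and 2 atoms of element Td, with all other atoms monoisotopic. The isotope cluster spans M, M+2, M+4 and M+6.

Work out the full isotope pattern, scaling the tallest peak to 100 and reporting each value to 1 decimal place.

Thallium pattern (n=1): 0.2952 : 0.7048
Element Td pattern (n=2): 0.219961 : 0.498078 : 0.281961
Convolve the two distributions (both contribute in 2-u steps):
  M: 0.2952×0.219961 = 0.064932
  M+2: 0.2952×0.498078 + 0.7048×0.219961 = 0.302061
  M+4: 0.2952×0.281961 + 0.7048×0.498078 = 0.434280
  M+6: 0.7048×0.281961 = 0.198726
Scale to base peak (0.434280) = 100: 15.0 : 69.6 : 100.0 : 45.8

15.0 : 69.6 : 100.0 : 45.8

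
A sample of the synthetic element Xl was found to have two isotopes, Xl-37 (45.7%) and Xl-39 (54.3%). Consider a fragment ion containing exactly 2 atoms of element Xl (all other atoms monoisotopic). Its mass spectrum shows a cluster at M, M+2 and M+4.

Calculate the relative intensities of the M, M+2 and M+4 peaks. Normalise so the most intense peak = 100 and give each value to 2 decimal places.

Each Xl atom is independently Xl-37 (p = 0.457) or Xl-39 (q = 0.543); the cluster is the binomial expansion (p + q)^2.
P(M) = 0.457^2 = 0.208849
P(M+2) = 2 × 0.457^1 × 0.543^1 = 0.496302
P(M+4) = 0.543^2 = 0.294849
The M+2 peak is largest (0.496302); scaling to 100 gives 42.08 : 100.00 : 59.41.

42.08 : 100.00 : 59.41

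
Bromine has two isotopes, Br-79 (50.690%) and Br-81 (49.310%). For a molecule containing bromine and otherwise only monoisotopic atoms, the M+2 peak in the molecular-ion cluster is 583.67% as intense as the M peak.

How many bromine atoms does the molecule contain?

6

For n independent Br atoms, I(M+2)/I(M) = n · (abundance Br-81) / (abundance Br-79) = n · 0.49310/0.50690.
n = 5.8367 × 0.50690/0.49310 = 6.00 ≈ 6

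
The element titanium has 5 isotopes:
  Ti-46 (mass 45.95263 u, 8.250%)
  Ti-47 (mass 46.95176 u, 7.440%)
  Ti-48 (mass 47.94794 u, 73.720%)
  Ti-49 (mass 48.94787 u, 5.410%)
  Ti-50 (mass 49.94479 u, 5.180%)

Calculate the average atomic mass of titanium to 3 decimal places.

47.867 u

Ar = Σ fᵢ·mᵢ = 0.08250 × 45.95263 + 0.07440 × 46.95176 + 0.73720 × 47.94794 + 0.05410 × 48.94787 + 0.05180 × 49.94479
= 3.791092 + 3.493211 + 35.347221 + 2.648080 + 2.587140 = 47.866744 u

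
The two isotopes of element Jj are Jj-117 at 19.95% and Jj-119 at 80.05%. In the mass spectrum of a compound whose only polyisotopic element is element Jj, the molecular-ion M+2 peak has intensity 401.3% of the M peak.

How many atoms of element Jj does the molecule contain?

1

For n independent Jj atoms, I(M+2)/I(M) = n · (abundance Jj-119) / (abundance Jj-117) = n · 0.8005/0.1995.
n = 4.013 × 0.1995/0.8005 = 1.00 ≈ 1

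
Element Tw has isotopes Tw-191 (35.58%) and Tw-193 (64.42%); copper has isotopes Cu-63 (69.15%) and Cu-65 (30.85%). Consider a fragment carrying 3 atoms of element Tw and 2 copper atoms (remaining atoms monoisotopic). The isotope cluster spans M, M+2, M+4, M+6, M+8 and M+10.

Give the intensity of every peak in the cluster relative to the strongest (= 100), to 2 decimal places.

6.33 : 40.05 : 94.23 : 100.00 : 45.93 : 7.48

Element Tw pattern (n=3): 0.04504202 : 0.24465487 : 0.44296421 : 0.2673389
Copper pattern (n=2): 0.47817225 : 0.4266555 : 0.09517225
Convolve the two distributions (both contribute in 2-u steps):
  M: 0.04504202×0.47817225 = 0.021538
  M+2: 0.04504202×0.4266555 + 0.24465487×0.47817225 = 0.136205
  M+4: 0.04504202×0.09517225 + 0.24465487×0.4266555 + 0.44296421×0.47817225 = 0.320483
  M+6: 0.24465487×0.09517225 + 0.44296421×0.4266555 + 0.2673389×0.47817225 = 0.340112
  M+8: 0.44296421×0.09517225 + 0.2673389×0.4266555 = 0.156220
  M+10: 0.2673389×0.09517225 = 0.025443
Scale to base peak (0.340112) = 100: 6.33 : 40.05 : 94.23 : 100.00 : 45.93 : 7.48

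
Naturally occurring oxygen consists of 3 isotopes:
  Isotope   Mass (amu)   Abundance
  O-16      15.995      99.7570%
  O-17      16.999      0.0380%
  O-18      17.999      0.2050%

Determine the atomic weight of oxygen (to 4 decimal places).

15.9995 amu

Weight each isotope mass by its fractional abundance: 0.997570 × 15.995 + 0.000380 × 16.999 + 0.002050 × 17.999
= 15.95613 + 0.00646 + 0.03690 = 15.99949 amu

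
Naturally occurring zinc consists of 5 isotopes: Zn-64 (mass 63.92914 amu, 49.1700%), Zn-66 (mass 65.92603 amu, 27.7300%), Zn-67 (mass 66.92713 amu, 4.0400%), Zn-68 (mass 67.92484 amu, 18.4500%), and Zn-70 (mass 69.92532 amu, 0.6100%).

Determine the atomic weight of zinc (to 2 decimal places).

65.38 amu

Ar = Σ fᵢ·mᵢ = 0.491700 × 63.92914 + 0.277300 × 65.92603 + 0.040400 × 66.92713 + 0.184500 × 67.92484 + 0.006100 × 69.92532
= 31.433958 + 18.281288 + 2.703856 + 12.532133 + 0.426544 = 65.377779 amu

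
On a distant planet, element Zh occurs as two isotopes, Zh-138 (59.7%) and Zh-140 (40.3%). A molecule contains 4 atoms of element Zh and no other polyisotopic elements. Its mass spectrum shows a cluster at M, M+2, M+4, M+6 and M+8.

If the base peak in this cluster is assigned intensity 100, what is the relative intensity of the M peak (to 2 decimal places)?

36.58

(0.597 + 0.403)^4 gives M 0.1270, M+2 0.3430, M+4 0.3473, M+6 0.1563, M+8 0.0264; the largest is M+4.
P(M+4) = C(4,2) × 0.597^2 × 0.403^2 = 6 × 0.356409 × 0.162409 = 0.347304 (base)
P(M) = C(4,0) × 0.597^4 × 0.403^0 = 1 × 0.12702738 × 1.0000 = 0.127027
Relative intensity = 0.127027 / 0.347304 × 100 = 36.58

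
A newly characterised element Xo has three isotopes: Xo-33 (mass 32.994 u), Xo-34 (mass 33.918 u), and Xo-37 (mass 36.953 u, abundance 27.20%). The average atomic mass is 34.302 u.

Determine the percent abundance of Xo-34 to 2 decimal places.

25.02%

The remaining 72.80% is split between Xo-33 (fraction x) and Xo-34 (fraction 0.7280 − x).
Substituting: 32.994x + 33.918(0.7280 − x) = 24.250784
(32.994 − 33.918)x = -0.44152  ⇒  x = 0.47784, y = 0.25016
Xo-33: 47.78%, Xo-34: 25.02%.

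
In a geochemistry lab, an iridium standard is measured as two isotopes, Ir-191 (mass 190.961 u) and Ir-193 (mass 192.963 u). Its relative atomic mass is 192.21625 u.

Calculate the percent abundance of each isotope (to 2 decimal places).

Writing the weighted mean with unknown fraction x of Ir-191:
190.961·x + 192.963·(1 − x) = 192.21625
(190.961 − 192.963)·x = 192.21625 − 192.963
x = -0.74675 / -2.002 = 0.37300 → 37.30% Ir-191, 62.70% Ir-193.

Ir-191: 37.30%, Ir-193: 62.70%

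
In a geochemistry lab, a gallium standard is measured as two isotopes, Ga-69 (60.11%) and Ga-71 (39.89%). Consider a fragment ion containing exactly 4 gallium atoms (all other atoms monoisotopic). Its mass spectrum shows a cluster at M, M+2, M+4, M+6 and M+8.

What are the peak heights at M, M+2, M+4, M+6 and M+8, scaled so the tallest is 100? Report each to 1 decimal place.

37.7 : 100.0 : 99.5 : 44.0 : 7.3

The 4 Ga atoms are independent, so intensities follow the terms of (0.6011 + 0.3989)^4.
P(M) = 0.6011^4 = 0.130553
P(M+2) = 4 × 0.6011^3 × 0.3989^1 = 0.346549
P(M+4) = 6 × 0.6011^2 × 0.3989^2 = 0.344963
P(M+6) = 4 × 0.6011^1 × 0.3989^3 = 0.152616
P(M+8) = 0.3989^4 = 0.025320
The M+2 peak is largest (0.346549); scaling to 100 gives 37.7 : 100.0 : 99.5 : 44.0 : 7.3.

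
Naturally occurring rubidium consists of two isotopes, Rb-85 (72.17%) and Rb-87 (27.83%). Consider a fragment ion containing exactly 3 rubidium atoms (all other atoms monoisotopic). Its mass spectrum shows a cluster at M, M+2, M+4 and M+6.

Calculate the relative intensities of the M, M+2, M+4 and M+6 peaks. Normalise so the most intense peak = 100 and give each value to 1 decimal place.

The 3 Rb atoms are independent, so intensities follow the terms of (0.7217 + 0.2783)^3.
P(M) = 0.7217^3 = 0.375898
P(M+2) = 3 × 0.7217^2 × 0.2783^1 = 0.434858
P(M+4) = 3 × 0.7217^1 × 0.2783^2 = 0.167689
P(M+6) = 0.2783^3 = 0.021555
The M+2 peak is largest (0.434858); scaling to 100 gives 86.4 : 100.0 : 38.6 : 5.0.

86.4 : 100.0 : 38.6 : 5.0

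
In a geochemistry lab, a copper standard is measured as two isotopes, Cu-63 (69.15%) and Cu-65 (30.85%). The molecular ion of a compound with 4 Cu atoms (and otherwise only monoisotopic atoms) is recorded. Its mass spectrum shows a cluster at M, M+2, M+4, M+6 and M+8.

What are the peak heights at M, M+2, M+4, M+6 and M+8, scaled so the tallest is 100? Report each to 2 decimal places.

The 4 Cu atoms are independent, so intensities follow the terms of (0.6915 + 0.3085)^4.
P(M) = 0.6915^4 = 0.228649
P(M+2) = 4 × 0.6915^3 × 0.3085^1 = 0.408030
P(M+4) = 6 × 0.6915^2 × 0.3085^2 = 0.273052
P(M+6) = 4 × 0.6915^1 × 0.3085^3 = 0.081212
P(M+8) = 0.3085^4 = 0.009058
The M+2 peak is largest (0.408030); scaling to 100 gives 56.04 : 100.00 : 66.92 : 19.90 : 2.22.

56.04 : 100.00 : 66.92 : 19.90 : 2.22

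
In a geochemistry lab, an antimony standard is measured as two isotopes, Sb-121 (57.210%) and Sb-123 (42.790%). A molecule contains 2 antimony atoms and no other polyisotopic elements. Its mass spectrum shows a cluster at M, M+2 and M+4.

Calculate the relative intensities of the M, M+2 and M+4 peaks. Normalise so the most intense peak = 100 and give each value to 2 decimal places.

The 2 Sb atoms are independent, so intensities follow the terms of (0.57210 + 0.42790)^2.
P(M) = 0.57210^2 = 0.327298
P(M+2) = 2 × 0.57210^1 × 0.42790^1 = 0.489603
P(M+4) = 0.42790^2 = 0.183098
The M+2 peak is largest (0.489603); scaling to 100 gives 66.85 : 100.00 : 37.40.

66.85 : 100.00 : 37.40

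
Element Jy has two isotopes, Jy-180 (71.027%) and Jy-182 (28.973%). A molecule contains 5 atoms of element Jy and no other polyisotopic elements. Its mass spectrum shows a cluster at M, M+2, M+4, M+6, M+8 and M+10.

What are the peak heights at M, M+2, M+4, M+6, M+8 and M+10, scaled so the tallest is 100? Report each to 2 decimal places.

49.03 : 100.00 : 81.58 : 33.28 : 6.79 : 0.55

The 5 Jy atoms are independent, so intensities follow the terms of (0.71027 + 0.28973)^5.
P(M) = 0.71027^5 = 0.180766
P(M+2) = 5 × 0.71027^4 × 0.28973^1 = 0.368687
P(M+4) = 10 × 0.71027^3 × 0.28973^2 = 0.300786
P(M+6) = 10 × 0.71027^2 × 0.28973^3 = 0.122695
P(M+8) = 5 × 0.71027^1 × 0.28973^4 = 0.025025
P(M+10) = 0.28973^5 = 0.002042
The M+2 peak is largest (0.368687); scaling to 100 gives 49.03 : 100.00 : 81.58 : 33.28 : 6.79 : 0.55.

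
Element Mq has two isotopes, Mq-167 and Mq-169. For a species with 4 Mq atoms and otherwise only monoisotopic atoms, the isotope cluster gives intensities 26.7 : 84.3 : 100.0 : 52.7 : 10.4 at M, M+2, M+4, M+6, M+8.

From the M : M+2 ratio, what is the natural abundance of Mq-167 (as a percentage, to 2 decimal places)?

55.89%

Let p = fractional abundance of Mq-167. I(M+2)/I(M) = [C(4,1)·p^3·(1−p)] / p^4 = 4·(1−p)/p = 84.3/26.7 = 3.1573
(1−p)/p = 3.1573/4 = 0.7893  ⇒  p = 1/(1 + 0.7893) = 0.5589
Mq-167: 55.89%, Mq-169: 44.11%.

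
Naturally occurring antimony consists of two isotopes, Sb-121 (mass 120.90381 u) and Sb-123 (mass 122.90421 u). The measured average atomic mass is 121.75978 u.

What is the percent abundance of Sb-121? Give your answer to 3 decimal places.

Let x be the fractional abundance of Sb-121; then Sb-123 has abundance 1 − x.
120.90381·x + 122.90421·(1 − x) = 121.75978
(120.90381 − 122.90421)·x = 121.75978 − 122.90421
x = -1.14443 / -2.00040 = 0.57210 → 57.210% Sb-121, 42.790% Sb-123.

57.210%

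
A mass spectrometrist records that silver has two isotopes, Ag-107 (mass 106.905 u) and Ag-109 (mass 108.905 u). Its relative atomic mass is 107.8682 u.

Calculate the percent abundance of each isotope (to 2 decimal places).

Let x be the fractional abundance of Ag-107; then Ag-109 has abundance 1 − x.
106.905·x + 108.905·(1 − x) = 107.8682
(106.905 − 108.905)·x = 107.8682 − 108.905
x = -1.0368 / -2.000 = 0.51840 → 51.84% Ag-107, 48.16% Ag-109.

Ag-107: 51.84%, Ag-109: 48.16%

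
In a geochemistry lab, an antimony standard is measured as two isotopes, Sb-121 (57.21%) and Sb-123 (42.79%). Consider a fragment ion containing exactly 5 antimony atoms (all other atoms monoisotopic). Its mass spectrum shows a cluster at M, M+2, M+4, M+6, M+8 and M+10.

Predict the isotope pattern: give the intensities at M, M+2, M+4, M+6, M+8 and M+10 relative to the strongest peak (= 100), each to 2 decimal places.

17.88 : 66.85 : 100.00 : 74.79 : 27.97 : 4.18

Each Sb atom is independently Sb-121 (p = 0.5721) or Sb-123 (q = 0.4279); the cluster is the binomial expansion (p + q)^5.
P(M) = 0.5721^5 = 0.061286
P(M+2) = 5 × 0.5721^4 × 0.4279^1 = 0.229192
P(M+4) = 10 × 0.5721^3 × 0.4279^2 = 0.342847
P(M+6) = 10 × 0.5721^2 × 0.4279^3 = 0.256431
P(M+8) = 5 × 0.5721^1 × 0.4279^4 = 0.095898
P(M+10) = 0.4279^5 = 0.014345
The M+4 peak is largest (0.342847); scaling to 100 gives 17.88 : 66.85 : 100.00 : 74.79 : 27.97 : 4.18.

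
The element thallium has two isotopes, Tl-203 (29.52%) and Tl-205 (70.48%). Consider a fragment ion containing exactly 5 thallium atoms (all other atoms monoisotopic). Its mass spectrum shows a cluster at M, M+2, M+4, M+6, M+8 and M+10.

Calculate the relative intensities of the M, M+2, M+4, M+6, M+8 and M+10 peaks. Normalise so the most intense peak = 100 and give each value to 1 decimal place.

Expanding (0.2952 + 0.7048)^5:
P(M) = 0.2952^5 = 0.002242
P(M+2) = 5 × 0.2952^4 × 0.7048^1 = 0.026761
P(M+4) = 10 × 0.2952^3 × 0.7048^2 = 0.127785
P(M+6) = 10 × 0.2952^2 × 0.7048^3 = 0.305092
P(M+8) = 5 × 0.2952^1 × 0.7048^4 = 0.364208
P(M+10) = 0.7048^5 = 0.173912
The M+8 peak is largest (0.364208); scaling to 100 gives 0.6 : 7.3 : 35.1 : 83.8 : 100.0 : 47.8.

0.6 : 7.3 : 35.1 : 83.8 : 100.0 : 47.8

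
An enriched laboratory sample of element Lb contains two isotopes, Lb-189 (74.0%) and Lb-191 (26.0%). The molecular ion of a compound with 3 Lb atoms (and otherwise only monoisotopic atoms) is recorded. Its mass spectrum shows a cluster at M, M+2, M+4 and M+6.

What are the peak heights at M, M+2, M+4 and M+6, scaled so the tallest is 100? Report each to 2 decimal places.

94.87 : 100.00 : 35.14 : 4.11

The 3 Lb atoms are independent, so intensities follow the terms of (0.740 + 0.260)^3.
P(M) = 0.740^3 = 0.405224
P(M+2) = 3 × 0.740^2 × 0.260^1 = 0.427128
P(M+4) = 3 × 0.740^1 × 0.260^2 = 0.150072
P(M+6) = 0.260^3 = 0.017576
The M+2 peak is largest (0.427128); scaling to 100 gives 94.87 : 100.00 : 35.14 : 4.11.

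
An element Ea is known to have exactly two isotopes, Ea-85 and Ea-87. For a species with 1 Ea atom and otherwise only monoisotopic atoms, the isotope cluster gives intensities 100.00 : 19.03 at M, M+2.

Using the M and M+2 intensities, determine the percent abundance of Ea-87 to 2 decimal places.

15.99%

Let p = fractional abundance of Ea-85. I(M+2)/I(M) = [C(1,1)·p^0·(1−p)] / p^1 = 1·(1−p)/p = 19.03/100.00 = 0.1903
(1−p)/p = 0.1903/1 = 0.1903  ⇒  p = 1/(1 + 0.1903) = 0.8401
Ea-85: 84.01%, Ea-87: 15.99%.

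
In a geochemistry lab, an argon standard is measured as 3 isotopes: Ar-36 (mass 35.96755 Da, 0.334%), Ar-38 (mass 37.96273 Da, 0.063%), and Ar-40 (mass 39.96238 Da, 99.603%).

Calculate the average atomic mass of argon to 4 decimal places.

39.9478 Da

Weight each isotope mass by its fractional abundance: 0.00334 × 35.96755 + 0.00063 × 37.96273 + 0.99603 × 39.96238
= 0.120132 + 0.023917 + 39.803729 = 39.947778 Da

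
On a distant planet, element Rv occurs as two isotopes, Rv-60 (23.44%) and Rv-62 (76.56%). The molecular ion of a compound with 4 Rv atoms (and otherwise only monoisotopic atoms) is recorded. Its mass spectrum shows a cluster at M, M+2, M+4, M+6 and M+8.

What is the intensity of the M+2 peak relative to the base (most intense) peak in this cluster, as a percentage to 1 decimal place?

Term probabilities: M 0.0030, M+2 0.0394, M+4 0.1932, M+6 0.4207, M+8 0.3436. Base peak = M+6.
P(M+6) = C(4,3) × 0.2344^1 × 0.7656^3 = 4 × 0.2344 × 0.44875136 = 0.420749 (base)
P(M+2) = C(4,1) × 0.2344^3 × 0.7656^1 = 4 × 0.01287872 × 0.7656 = 0.039440
Relative intensity = 0.039440 / 0.420749 × 100 = 9.4

9.4%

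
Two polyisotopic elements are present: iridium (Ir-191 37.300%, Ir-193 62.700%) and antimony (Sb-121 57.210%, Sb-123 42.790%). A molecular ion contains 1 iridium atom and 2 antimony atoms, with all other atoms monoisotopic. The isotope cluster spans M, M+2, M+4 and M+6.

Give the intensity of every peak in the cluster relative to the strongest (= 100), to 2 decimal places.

Iridium pattern (n=1): 0.3730 : 0.6270
Antimony pattern (n=2): 0.32729841 : 0.48960318 : 0.18309841
Convolve the two distributions (both contribute in 2-u steps):
  M: 0.3730×0.32729841 = 0.122082
  M+2: 0.3730×0.48960318 + 0.6270×0.32729841 = 0.387838
  M+4: 0.3730×0.18309841 + 0.6270×0.48960318 = 0.375277
  M+6: 0.6270×0.18309841 = 0.114803
Scale to base peak (0.387838) = 100: 31.48 : 100.00 : 96.76 : 29.60

31.48 : 100.00 : 96.76 : 29.60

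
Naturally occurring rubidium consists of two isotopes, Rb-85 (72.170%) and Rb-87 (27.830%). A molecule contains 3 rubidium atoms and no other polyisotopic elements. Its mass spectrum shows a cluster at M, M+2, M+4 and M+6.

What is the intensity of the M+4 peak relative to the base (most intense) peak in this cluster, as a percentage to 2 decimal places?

Term probabilities: M 0.3759, M+2 0.4349, M+4 0.1677, M+6 0.0216. Base peak = M+2.
P(M+2) = C(3,1) × 0.72170^2 × 0.27830^1 = 3 × 0.52085089 × 0.2783 = 0.434858 (base)
P(M+4) = C(3,2) × 0.72170^1 × 0.27830^2 = 3 × 0.7217 × 0.07745089 = 0.167689
Relative intensity = 0.167689 / 0.434858 × 100 = 38.56

38.56%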